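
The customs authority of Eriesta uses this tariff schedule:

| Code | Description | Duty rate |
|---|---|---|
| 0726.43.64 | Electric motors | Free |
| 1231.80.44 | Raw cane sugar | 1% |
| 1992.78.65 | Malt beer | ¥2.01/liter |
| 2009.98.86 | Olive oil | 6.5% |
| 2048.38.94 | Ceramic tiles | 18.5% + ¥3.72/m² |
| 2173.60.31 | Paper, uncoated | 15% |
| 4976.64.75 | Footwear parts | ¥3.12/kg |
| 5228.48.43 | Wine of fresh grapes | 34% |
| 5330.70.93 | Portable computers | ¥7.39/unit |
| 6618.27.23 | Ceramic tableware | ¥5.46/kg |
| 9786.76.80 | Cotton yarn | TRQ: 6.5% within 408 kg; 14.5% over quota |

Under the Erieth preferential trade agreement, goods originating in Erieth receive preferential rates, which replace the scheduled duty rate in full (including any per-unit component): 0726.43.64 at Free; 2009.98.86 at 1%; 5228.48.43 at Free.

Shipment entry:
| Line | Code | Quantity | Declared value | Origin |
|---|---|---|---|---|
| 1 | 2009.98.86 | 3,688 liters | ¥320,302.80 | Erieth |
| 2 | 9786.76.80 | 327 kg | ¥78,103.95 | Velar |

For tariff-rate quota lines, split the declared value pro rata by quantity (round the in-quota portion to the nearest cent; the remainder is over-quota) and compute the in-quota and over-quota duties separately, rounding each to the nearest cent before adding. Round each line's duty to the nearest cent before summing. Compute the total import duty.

¥8,279.79

Line 1 (2009.98.86, Erieth, 3,688 liters, ¥320,302.80):
Base rate for 2009.98.86 is 6.5%.
Origin Erieth qualifies under the Eriesta–Erieth agreement and 2009.98.86 is covered: preferential rate 1% applies instead.
Duty = ¥320,302.80 × 1% = ¥3,203.03.
Line 2 (9786.76.80, Velar, 327 kg, ¥78,103.95):
Code 9786.76.80 is under a tariff-rate quota (threshold 408 kg). Quantity 327 kg is within the quota, so the in-quota rate 6.5% applies to the full value.
Duty = ¥78,103.95 × 6.5% = ¥5,076.76.
Total = ¥3,203.03 + ¥5,076.76 = ¥8,279.79.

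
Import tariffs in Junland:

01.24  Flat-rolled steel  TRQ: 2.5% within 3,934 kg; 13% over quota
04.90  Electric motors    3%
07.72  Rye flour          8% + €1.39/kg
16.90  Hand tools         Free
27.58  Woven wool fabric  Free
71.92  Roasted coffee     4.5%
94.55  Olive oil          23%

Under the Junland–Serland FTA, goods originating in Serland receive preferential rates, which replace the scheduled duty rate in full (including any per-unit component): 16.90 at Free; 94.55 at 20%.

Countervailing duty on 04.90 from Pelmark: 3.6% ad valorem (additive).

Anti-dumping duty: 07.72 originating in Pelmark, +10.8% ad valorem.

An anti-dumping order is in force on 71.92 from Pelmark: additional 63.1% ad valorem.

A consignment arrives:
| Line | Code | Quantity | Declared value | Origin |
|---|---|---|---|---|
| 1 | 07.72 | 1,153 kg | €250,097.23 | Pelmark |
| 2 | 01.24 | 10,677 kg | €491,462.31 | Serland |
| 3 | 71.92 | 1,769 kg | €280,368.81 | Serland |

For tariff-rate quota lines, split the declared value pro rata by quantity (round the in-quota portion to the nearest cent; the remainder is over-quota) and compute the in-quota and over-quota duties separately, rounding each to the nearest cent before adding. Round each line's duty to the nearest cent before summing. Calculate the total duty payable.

Line 1 (07.72, Pelmark, 1,153 kg, €250,097.23):
Base rate for 07.72 is 8% + €1.39/kg.
Additional duty on 07.72 from Pelmark: +10.8%. Applied ad valorem rate: 8% + 10.8% = 18.8%.
Duty = €250,097.23 × 18.8% + 1,153 × €1.39 = €48,620.95.
Line 2 (01.24, Serland, 10,677 kg, €491,462.31):
Code 01.24 is under a tariff-rate quota (threshold 3,934 kg). In-quota: 3,934 kg at 2.5%; over-quota: 6,743 kg at 13%.
Pro-rata value split: in-quota = €491,462.31 × 3,934/10,677 = €181,082.02; over-quota = €491,462.31 − €181,082.02 = €310,380.29.
In-quota duty = €181,082.02 × 2.5% = €4,527.05. Over-quota duty = €310,380.29 × 13% = €40,349.44.
Line duty = €4,527.05 + €40,349.44 = €44,876.49.
Line 3 (71.92, Serland, 1,769 kg, €280,368.81):
Base rate for 71.92 is 4.5%.
Origin Serland is the FTA partner but 71.92 is not on the preference list; base rate stands.
The additional-duty order on 71.92 targets Pelmark, not Serland; it does not apply.
Duty = €280,368.81 × 4.5% = €12,616.60.
Total = €48,620.95 + €44,876.49 + €12,616.60 = €106,114.04.

€106,114.04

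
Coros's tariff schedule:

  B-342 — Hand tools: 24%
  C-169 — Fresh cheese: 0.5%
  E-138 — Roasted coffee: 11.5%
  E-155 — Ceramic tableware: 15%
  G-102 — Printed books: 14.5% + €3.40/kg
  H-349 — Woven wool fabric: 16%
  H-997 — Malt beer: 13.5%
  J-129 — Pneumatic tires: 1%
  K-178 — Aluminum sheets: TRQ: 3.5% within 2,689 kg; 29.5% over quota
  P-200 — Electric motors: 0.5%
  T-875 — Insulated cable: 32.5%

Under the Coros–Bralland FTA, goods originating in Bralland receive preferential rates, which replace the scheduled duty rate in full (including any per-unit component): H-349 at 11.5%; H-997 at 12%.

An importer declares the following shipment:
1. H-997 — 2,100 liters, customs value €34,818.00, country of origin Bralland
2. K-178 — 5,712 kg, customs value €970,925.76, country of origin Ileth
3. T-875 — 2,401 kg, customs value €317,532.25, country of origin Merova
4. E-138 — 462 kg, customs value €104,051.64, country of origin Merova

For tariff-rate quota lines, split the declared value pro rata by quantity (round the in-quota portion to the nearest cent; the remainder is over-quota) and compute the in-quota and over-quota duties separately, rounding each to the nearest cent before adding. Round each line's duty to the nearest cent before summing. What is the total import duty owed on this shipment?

€286,925.36

Line 1 (H-997, Bralland, 2,100 liters, €34,818.00):
Base rate for H-997 is 13.5%.
Origin Bralland qualifies under the Coros–Bralland agreement and H-997 is covered: preferential rate 12% applies instead.
Duty = €34,818.00 × 12% = €4,178.16.
Line 2 (K-178, Ileth, 5,712 kg, €970,925.76):
Code K-178 is under a tariff-rate quota (threshold 2,689 kg). In-quota: 2,689 kg at 3.5%; over-quota: 3,023 kg at 29.5%.
Pro-rata value split: in-quota = €970,925.76 × 2,689/5,712 = €457,076.22; over-quota = €970,925.76 − €457,076.22 = €513,849.54.
In-quota duty = €457,076.22 × 3.5% = €15,997.67. Over-quota duty = €513,849.54 × 29.5% = €151,585.61.
Line duty = €15,997.67 + €151,585.61 = €167,583.28.
Line 3 (T-875, Merova, 2,401 kg, €317,532.25):
Base rate for T-875 is 32.5%.
Duty = €317,532.25 × 32.5% = €103,197.98.
Line 4 (E-138, Merova, 462 kg, €104,051.64):
Base rate for E-138 is 11.5%.
Duty = €104,051.64 × 11.5% = €11,965.94.
Total = €4,178.16 + €167,583.28 + €103,197.98 + €11,965.94 = €286,925.36.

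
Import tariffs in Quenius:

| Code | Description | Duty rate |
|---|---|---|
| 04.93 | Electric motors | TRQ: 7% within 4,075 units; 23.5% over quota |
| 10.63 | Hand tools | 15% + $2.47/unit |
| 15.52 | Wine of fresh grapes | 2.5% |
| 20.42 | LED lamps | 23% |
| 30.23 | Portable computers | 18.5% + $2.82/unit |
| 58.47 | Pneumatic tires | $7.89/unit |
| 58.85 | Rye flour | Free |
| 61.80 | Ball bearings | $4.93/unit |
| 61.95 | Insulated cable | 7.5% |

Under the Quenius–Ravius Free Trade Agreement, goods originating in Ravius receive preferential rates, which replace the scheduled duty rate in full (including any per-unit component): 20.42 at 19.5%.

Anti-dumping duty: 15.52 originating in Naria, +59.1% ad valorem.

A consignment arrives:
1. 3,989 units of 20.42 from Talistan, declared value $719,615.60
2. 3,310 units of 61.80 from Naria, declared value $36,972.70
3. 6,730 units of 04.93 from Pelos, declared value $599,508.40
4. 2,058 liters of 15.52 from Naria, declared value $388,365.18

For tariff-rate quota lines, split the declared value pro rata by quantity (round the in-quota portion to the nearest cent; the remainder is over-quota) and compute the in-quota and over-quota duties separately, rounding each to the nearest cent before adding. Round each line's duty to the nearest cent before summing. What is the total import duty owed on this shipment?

Line 1 (20.42, Talistan, 3,989 units, $719,615.60):
Base rate for 20.42 is 23%.
20.42 has an FTA preferential rate, but origin Talistan is not Ravius; base rate stands.
Duty = $719,615.60 × 23% = $165,511.59.
Line 2 (61.80, Naria, 3,310 units, $36,972.70):
Base rate for 61.80 is $4.93/unit.
Duty = 3,310 × $4.93 = $16,318.30.
Line 3 (04.93, Pelos, 6,730 units, $599,508.40):
Code 04.93 is under a tariff-rate quota (threshold 4,075 units). In-quota: 4,075 units at 7%; over-quota: 2,655 units at 23.5%.
Pro-rata value split: in-quota = $599,508.40 × 4,075/6,730 = $363,001.00; over-quota = $599,508.40 − $363,001.00 = $236,507.40.
In-quota duty = $363,001.00 × 7% = $25,410.07. Over-quota duty = $236,507.40 × 23.5% = $55,579.24.
Line duty = $25,410.07 + $55,579.24 = $80,989.31.
Line 4 (15.52, Naria, 2,058 liters, $388,365.18):
Base rate for 15.52 is 2.5%.
Additional duty on 15.52 from Naria: +59.1%. Applied ad valorem rate: 2.5% + 59.1% = 61.6%.
Duty = $388,365.18 × 61.6% = $239,232.95.
Total = $165,511.59 + $16,318.30 + $80,989.31 + $239,232.95 = $502,052.15.

$502,052.15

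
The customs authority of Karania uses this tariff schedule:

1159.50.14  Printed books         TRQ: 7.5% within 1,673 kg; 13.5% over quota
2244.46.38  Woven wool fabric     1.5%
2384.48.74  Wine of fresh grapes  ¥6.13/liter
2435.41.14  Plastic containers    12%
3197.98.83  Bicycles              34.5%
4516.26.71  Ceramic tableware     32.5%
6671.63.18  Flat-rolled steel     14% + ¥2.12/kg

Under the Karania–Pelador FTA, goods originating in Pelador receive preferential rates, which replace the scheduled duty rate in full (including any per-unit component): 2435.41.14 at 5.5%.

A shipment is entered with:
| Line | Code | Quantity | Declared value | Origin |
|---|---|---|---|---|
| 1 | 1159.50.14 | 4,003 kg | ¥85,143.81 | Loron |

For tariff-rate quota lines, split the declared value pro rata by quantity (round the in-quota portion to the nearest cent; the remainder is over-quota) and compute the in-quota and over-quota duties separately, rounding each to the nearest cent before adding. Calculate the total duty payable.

¥9,359.33

Line 1 (1159.50.14, Loron, 4,003 kg, ¥85,143.81):
Code 1159.50.14 is under a tariff-rate quota (threshold 1,673 kg). In-quota: 1,673 kg at 7.5%; over-quota: 2,330 kg at 13.5%.
Pro-rata value split: in-quota = ¥85,143.81 × 1,673/4,003 = ¥35,584.71; over-quota = ¥85,143.81 − ¥35,584.71 = ¥49,559.10.
In-quota duty = ¥35,584.71 × 7.5% = ¥2,668.85. Over-quota duty = ¥49,559.10 × 13.5% = ¥6,690.48.
Line duty = ¥2,668.85 + ¥6,690.48 = ¥9,359.33.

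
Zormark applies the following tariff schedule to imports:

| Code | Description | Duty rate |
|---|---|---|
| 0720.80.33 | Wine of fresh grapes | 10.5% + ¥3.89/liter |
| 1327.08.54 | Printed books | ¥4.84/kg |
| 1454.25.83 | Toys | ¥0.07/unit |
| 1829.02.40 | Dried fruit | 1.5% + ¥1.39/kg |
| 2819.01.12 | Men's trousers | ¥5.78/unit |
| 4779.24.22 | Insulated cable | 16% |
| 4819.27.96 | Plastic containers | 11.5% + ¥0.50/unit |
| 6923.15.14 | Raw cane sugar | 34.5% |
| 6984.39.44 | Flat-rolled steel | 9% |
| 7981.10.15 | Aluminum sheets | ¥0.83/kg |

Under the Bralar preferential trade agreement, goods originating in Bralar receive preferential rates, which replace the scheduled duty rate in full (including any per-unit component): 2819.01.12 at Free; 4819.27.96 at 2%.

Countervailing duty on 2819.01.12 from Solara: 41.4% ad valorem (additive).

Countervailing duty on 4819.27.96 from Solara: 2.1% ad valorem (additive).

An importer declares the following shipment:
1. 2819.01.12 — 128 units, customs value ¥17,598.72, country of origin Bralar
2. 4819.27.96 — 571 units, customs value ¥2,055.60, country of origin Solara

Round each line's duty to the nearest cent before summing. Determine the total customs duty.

Line 1 (2819.01.12, Bralar, 128 units, ¥17,598.72):
Base rate for 2819.01.12 is ¥5.78/unit.
Origin Bralar qualifies under the Zormark–Bralar agreement and 2819.01.12 is covered: preferential rate Free applies instead.
The additional-duty order on 2819.01.12 targets Solara, not Bralar; it does not apply.
Duty = ¥17,598.72 × 0% = ¥0.00.
Line 2 (4819.27.96, Solara, 571 units, ¥2,055.60):
Base rate for 4819.27.96 is 11.5% + ¥0.50/unit.
4819.27.96 has an FTA preferential rate, but origin Solara is not Bralar; base rate stands.
Additional duty on 4819.27.96 from Solara: +2.1%. Applied ad valorem rate: 11.5% + 2.1% = 13.6%.
Duty = ¥2,055.60 × 13.6% + 571 × ¥0.50 = ¥565.06.
Total = ¥0.00 + ¥565.06 = ¥565.06.

¥565.06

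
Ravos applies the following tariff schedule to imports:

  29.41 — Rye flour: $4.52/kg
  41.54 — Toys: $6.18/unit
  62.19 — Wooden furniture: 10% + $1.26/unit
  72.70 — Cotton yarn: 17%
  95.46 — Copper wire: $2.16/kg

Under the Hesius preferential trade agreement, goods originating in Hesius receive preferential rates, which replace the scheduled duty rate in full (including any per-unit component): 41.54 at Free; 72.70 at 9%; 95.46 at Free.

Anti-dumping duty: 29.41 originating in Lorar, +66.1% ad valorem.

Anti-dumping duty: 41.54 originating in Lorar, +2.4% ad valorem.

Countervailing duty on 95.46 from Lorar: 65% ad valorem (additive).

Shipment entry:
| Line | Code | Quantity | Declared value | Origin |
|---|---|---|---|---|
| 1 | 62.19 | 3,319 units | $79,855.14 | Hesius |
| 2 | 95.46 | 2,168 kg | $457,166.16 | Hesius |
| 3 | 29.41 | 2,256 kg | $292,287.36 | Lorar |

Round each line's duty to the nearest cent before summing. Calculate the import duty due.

$215,566.51

Line 1 (62.19, Hesius, 3,319 units, $79,855.14):
Base rate for 62.19 is 10% + $1.26/unit.
Origin Hesius is the FTA partner but 62.19 is not on the preference list; base rate stands.
Duty = $79,855.14 × 10% + 3,319 × $1.26 = $12,167.45.
Line 2 (95.46, Hesius, 2,168 kg, $457,166.16):
Base rate for 95.46 is $2.16/kg.
Origin Hesius qualifies under the Ravos–Hesius agreement and 95.46 is covered: preferential rate Free applies instead.
The additional-duty order on 95.46 targets Lorar, not Hesius; it does not apply.
Duty = $457,166.16 × 0% = $0.00.
Line 3 (29.41, Lorar, 2,256 kg, $292,287.36):
Base rate for 29.41 is $4.52/kg.
Additional duty on 29.41 from Lorar: +66.1% ad valorem. Applied ad valorem rate = 66.1%.
Duty = $292,287.36 × 66.1% + 2,256 × $4.52 = $203,399.06.
Total = $12,167.45 + $0.00 + $203,399.06 = $215,566.51.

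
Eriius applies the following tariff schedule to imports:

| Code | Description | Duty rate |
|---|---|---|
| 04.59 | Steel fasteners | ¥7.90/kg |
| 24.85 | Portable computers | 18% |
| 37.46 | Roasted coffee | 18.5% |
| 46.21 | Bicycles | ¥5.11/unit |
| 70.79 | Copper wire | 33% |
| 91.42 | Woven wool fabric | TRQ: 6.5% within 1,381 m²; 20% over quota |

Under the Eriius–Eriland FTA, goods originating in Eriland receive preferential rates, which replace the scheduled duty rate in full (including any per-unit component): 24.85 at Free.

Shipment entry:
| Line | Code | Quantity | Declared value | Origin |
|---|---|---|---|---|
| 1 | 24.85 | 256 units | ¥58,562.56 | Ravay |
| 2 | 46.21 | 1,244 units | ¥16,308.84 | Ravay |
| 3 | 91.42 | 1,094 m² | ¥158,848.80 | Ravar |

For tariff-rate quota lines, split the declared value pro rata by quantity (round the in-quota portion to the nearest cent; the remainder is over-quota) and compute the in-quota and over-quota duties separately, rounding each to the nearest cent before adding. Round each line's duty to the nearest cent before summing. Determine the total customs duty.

Line 1 (24.85, Ravay, 256 units, ¥58,562.56):
Base rate for 24.85 is 18%.
24.85 has an FTA preferential rate, but origin Ravay is not Eriland; base rate stands.
Duty = ¥58,562.56 × 18% = ¥10,541.26.
Line 2 (46.21, Ravay, 1,244 units, ¥16,308.84):
Base rate for 46.21 is ¥5.11/unit.
Duty = 1,244 × ¥5.11 = ¥6,356.84.
Line 3 (91.42, Ravar, 1,094 m², ¥158,848.80):
Code 91.42 is under a tariff-rate quota (threshold 1,381 m²). Quantity 1,094 m² is within the quota, so the in-quota rate 6.5% applies to the full value.
Duty = ¥158,848.80 × 6.5% = ¥10,325.17.
Total = ¥10,541.26 + ¥6,356.84 + ¥10,325.17 = ¥27,223.27.

¥27,223.27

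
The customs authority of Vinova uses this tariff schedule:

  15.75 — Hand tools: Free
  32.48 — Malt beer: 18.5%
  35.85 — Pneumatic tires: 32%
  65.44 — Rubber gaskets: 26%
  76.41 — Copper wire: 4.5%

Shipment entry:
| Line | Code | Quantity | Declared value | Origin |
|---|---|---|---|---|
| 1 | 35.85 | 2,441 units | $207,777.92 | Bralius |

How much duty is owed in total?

Line 1 (35.85, Bralius, 2,441 units, $207,777.92):
Base rate for 35.85 is 32%.
Duty = $207,777.92 × 32% = $66,488.93.

$66,488.93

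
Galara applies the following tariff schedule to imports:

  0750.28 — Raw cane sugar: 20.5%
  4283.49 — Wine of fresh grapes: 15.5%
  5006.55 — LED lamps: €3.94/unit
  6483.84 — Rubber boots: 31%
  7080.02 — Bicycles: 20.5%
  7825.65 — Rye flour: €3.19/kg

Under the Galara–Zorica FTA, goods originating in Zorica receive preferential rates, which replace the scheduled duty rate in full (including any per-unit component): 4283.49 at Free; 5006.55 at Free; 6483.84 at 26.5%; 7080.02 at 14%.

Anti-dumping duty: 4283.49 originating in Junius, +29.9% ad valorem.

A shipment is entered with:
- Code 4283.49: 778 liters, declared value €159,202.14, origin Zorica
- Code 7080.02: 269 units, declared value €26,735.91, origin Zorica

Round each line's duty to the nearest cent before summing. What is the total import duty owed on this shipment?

€3,743.03

Line 1 (4283.49, Zorica, 778 liters, €159,202.14):
Base rate for 4283.49 is 15.5%.
Origin Zorica qualifies under the Galara–Zorica agreement and 4283.49 is covered: preferential rate Free applies instead.
The additional-duty order on 4283.49 targets Junius, not Zorica; it does not apply.
Duty = €159,202.14 × 0% = €0.00.
Line 2 (7080.02, Zorica, 269 units, €26,735.91):
Base rate for 7080.02 is 20.5%.
Origin Zorica qualifies under the Galara–Zorica agreement and 7080.02 is covered: preferential rate 14% applies instead.
Duty = €26,735.91 × 14% = €3,743.03.
Total = €0.00 + €3,743.03 = €3,743.03.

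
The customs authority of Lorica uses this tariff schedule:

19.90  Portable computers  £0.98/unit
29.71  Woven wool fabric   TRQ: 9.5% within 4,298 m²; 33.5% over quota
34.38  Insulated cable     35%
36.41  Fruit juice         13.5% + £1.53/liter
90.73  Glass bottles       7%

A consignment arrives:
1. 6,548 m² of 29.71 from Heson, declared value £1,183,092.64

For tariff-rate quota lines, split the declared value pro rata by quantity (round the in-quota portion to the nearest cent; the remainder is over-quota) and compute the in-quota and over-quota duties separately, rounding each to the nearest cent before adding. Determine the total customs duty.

Line 1 (29.71, Heson, 6,548 m², £1,183,092.64):
Code 29.71 is under a tariff-rate quota (threshold 4,298 m²). In-quota: 4,298 m² at 9.5%; over-quota: 2,250 m² at 33.5%.
Pro-rata value split: in-quota = £1,183,092.64 × 4,298/6,548 = £776,562.64; over-quota = £1,183,092.64 − £776,562.64 = £406,530.00.
In-quota duty = £776,562.64 × 9.5% = £73,773.45. Over-quota duty = £406,530.00 × 33.5% = £136,187.55.
Line duty = £73,773.45 + £136,187.55 = £209,961.00.

£209,961.00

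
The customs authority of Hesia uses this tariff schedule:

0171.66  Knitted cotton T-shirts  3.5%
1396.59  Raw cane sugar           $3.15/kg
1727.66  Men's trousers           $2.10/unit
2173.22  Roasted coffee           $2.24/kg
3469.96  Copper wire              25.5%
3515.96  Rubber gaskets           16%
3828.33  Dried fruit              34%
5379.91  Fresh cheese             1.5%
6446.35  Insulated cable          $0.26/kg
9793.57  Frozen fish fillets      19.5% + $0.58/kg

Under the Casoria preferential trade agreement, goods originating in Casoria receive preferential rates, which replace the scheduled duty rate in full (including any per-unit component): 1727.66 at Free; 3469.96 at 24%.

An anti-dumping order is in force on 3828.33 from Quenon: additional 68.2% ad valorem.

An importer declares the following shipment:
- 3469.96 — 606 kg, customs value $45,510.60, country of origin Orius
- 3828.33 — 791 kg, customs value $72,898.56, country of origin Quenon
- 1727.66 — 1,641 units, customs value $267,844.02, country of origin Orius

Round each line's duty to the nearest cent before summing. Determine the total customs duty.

Line 1 (3469.96, Orius, 606 kg, $45,510.60):
Base rate for 3469.96 is 25.5%.
3469.96 has an FTA preferential rate, but origin Orius is not Casoria; base rate stands.
Duty = $45,510.60 × 25.5% = $11,605.20.
Line 2 (3828.33, Quenon, 791 kg, $72,898.56):
Base rate for 3828.33 is 34%.
Additional duty on 3828.33 from Quenon: +68.2%. Applied ad valorem rate: 34% + 68.2% = 102.2%.
Duty = $72,898.56 × 102.2% = $74,502.33.
Line 3 (1727.66, Orius, 1,641 units, $267,844.02):
Base rate for 1727.66 is $2.10/unit.
1727.66 has an FTA preferential rate, but origin Orius is not Casoria; base rate stands.
Duty = 1,641 × $2.10 = $3,446.10.
Total = $11,605.20 + $74,502.33 + $3,446.10 = $89,553.63.

$89,553.63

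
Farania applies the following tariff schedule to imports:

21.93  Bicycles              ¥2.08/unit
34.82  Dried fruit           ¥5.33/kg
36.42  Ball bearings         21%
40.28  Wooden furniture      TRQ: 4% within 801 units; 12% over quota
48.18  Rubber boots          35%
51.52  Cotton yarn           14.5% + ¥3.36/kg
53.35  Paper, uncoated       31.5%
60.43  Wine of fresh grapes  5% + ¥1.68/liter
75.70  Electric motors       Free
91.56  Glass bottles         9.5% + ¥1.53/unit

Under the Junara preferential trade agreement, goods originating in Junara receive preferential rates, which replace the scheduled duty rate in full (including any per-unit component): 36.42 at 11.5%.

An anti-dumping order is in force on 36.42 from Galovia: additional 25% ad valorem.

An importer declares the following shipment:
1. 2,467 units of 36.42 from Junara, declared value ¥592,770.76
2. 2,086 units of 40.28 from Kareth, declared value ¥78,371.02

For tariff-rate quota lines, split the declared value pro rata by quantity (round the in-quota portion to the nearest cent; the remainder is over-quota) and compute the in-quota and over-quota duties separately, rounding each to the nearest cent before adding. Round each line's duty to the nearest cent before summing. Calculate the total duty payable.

¥75,165.67

Line 1 (36.42, Junara, 2,467 units, ¥592,770.76):
Base rate for 36.42 is 21%.
Origin Junara qualifies under the Farania–Junara agreement and 36.42 is covered: preferential rate 11.5% applies instead.
The additional-duty order on 36.42 targets Galovia, not Junara; it does not apply.
Duty = ¥592,770.76 × 11.5% = ¥68,168.64.
Line 2 (40.28, Kareth, 2,086 units, ¥78,371.02):
Code 40.28 is under a tariff-rate quota (threshold 801 units). In-quota: 801 units at 4%; over-quota: 1,285 units at 12%.
Pro-rata value split: in-quota = ¥78,371.02 × 801/2,086 = ¥30,093.57; over-quota = ¥78,371.02 − ¥30,093.57 = ¥48,277.45.
In-quota duty = ¥30,093.57 × 4% = ¥1,203.74. Over-quota duty = ¥48,277.45 × 12% = ¥5,793.29.
Line duty = ¥1,203.74 + ¥5,793.29 = ¥6,997.03.
Total = ¥68,168.64 + ¥6,997.03 = ¥75,165.67.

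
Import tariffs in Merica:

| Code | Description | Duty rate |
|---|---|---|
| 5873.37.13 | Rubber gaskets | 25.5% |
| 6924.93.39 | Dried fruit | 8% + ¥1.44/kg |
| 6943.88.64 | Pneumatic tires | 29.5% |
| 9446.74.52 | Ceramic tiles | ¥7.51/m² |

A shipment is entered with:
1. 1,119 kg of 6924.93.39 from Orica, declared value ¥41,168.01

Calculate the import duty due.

Line 1 (6924.93.39, Orica, 1,119 kg, ¥41,168.01):
Base rate for 6924.93.39 is 8% + ¥1.44/kg.
Duty = ¥41,168.01 × 8% + 1,119 × ¥1.44 = ¥4,904.80.

¥4,904.80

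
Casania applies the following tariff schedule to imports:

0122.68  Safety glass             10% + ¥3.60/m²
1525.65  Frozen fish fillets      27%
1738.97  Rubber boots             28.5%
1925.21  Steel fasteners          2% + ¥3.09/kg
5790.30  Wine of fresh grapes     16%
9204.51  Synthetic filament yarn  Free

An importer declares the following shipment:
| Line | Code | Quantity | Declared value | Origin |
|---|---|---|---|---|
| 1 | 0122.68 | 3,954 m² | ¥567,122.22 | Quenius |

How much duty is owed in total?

Line 1 (0122.68, Quenius, 3,954 m², ¥567,122.22):
Base rate for 0122.68 is 10% + ¥3.60/m².
Duty = ¥567,122.22 × 10% + 3,954 × ¥3.60 = ¥70,946.62.

¥70,946.62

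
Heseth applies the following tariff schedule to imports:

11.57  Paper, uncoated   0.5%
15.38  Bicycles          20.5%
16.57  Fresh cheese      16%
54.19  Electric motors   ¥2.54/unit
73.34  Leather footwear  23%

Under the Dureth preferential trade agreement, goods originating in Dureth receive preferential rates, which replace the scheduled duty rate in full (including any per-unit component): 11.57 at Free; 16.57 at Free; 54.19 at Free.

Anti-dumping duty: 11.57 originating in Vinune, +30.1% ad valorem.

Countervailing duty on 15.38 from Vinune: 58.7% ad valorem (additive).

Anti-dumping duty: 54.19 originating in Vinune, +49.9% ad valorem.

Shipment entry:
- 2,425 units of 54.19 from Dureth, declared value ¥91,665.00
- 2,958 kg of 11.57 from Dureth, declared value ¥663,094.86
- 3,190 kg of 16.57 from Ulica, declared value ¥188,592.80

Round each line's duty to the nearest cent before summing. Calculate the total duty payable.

Line 1 (54.19, Dureth, 2,425 units, ¥91,665.00):
Base rate for 54.19 is ¥2.54/unit.
Origin Dureth qualifies under the Heseth–Dureth agreement and 54.19 is covered: preferential rate Free applies instead.
The additional-duty order on 54.19 targets Vinune, not Dureth; it does not apply.
Duty = ¥91,665.00 × 0% = ¥0.00.
Line 2 (11.57, Dureth, 2,958 kg, ¥663,094.86):
Base rate for 11.57 is 0.5%.
Origin Dureth qualifies under the Heseth–Dureth agreement and 11.57 is covered: preferential rate Free applies instead.
The additional-duty order on 11.57 targets Vinune, not Dureth; it does not apply.
Duty = ¥663,094.86 × 0% = ¥0.00.
Line 3 (16.57, Ulica, 3,190 kg, ¥188,592.80):
Base rate for 16.57 is 16%.
16.57 has an FTA preferential rate, but origin Ulica is not Dureth; base rate stands.
Duty = ¥188,592.80 × 16% = ¥30,174.85.
Total = ¥0.00 + ¥0.00 + ¥30,174.85 = ¥30,174.85.

¥30,174.85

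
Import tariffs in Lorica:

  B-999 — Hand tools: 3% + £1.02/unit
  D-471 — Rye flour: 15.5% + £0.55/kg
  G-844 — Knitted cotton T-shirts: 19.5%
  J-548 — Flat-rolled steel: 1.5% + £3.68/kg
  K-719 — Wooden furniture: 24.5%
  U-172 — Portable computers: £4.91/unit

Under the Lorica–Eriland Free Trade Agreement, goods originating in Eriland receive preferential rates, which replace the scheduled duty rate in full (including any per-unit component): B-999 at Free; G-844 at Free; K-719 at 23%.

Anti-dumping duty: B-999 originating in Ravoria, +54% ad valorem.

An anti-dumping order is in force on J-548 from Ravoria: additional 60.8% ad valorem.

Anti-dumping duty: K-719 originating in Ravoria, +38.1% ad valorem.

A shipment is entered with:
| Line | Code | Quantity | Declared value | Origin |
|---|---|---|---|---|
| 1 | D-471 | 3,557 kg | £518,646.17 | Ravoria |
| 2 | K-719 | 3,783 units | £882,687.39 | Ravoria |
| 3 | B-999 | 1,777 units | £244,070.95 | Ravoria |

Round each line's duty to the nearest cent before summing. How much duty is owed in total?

£775,841.80

Line 1 (D-471, Ravoria, 3,557 kg, £518,646.17):
Base rate for D-471 is 15.5% + £0.55/kg.
Duty = £518,646.17 × 15.5% + 3,557 × £0.55 = £82,346.51.
Line 2 (K-719, Ravoria, 3,783 units, £882,687.39):
Base rate for K-719 is 24.5%.
K-719 has an FTA preferential rate, but origin Ravoria is not Eriland; base rate stands.
Additional duty on K-719 from Ravoria: +38.1%. Applied ad valorem rate: 24.5% + 38.1% = 62.6%.
Duty = £882,687.39 × 62.6% = £552,562.31.
Line 3 (B-999, Ravoria, 1,777 units, £244,070.95):
Base rate for B-999 is 3% + £1.02/unit.
B-999 has an FTA preferential rate, but origin Ravoria is not Eriland; base rate stands.
Additional duty on B-999 from Ravoria: +54%. Applied ad valorem rate: 3% + 54% = 57%.
Duty = £244,070.95 × 57% + 1,777 × £1.02 = £140,932.98.
Total = £82,346.51 + £552,562.31 + £140,932.98 = £775,841.80.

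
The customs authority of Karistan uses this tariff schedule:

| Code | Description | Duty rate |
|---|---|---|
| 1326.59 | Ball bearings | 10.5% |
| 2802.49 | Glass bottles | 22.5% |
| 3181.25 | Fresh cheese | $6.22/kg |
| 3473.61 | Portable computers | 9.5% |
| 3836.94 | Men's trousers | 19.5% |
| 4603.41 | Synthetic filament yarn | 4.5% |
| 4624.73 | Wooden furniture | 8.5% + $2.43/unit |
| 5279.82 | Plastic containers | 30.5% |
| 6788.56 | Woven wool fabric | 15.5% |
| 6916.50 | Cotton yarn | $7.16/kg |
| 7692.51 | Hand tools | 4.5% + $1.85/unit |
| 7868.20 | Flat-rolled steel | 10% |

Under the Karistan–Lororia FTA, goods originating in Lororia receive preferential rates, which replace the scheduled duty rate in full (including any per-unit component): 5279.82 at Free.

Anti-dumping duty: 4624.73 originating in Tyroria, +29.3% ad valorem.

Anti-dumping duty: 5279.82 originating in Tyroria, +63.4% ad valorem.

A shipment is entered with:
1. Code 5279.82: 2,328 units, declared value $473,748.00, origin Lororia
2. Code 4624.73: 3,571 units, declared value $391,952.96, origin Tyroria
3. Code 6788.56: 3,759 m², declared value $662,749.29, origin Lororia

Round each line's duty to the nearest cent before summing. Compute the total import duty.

Line 1 (5279.82, Lororia, 2,328 units, $473,748.00):
Base rate for 5279.82 is 30.5%.
Origin Lororia qualifies under the Karistan–Lororia agreement and 5279.82 is covered: preferential rate Free applies instead.
The additional-duty order on 5279.82 targets Tyroria, not Lororia; it does not apply.
Duty = $473,748.00 × 0% = $0.00.
Line 2 (4624.73, Tyroria, 3,571 units, $391,952.96):
Base rate for 4624.73 is 8.5% + $2.43/unit.
Additional duty on 4624.73 from Tyroria: +29.3%. Applied ad valorem rate: 8.5% + 29.3% = 37.8%.
Duty = $391,952.96 × 37.8% + 3,571 × $2.43 = $156,835.75.
Line 3 (6788.56, Lororia, 3,759 m², $662,749.29):
Base rate for 6788.56 is 15.5%.
Origin Lororia is the FTA partner but 6788.56 is not on the preference list; base rate stands.
Duty = $662,749.29 × 15.5% = $102,726.14.
Total = $0.00 + $156,835.75 + $102,726.14 = $259,561.89.

$259,561.89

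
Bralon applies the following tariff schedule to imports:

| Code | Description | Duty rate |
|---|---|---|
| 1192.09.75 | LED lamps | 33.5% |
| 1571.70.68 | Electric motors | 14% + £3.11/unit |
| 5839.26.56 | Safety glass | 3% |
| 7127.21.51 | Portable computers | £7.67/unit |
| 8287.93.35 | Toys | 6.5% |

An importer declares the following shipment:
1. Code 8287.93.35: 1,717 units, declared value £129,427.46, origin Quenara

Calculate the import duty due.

£8,412.78

Line 1 (8287.93.35, Quenara, 1,717 units, £129,427.46):
Base rate for 8287.93.35 is 6.5%.
Duty = £129,427.46 × 6.5% = £8,412.78.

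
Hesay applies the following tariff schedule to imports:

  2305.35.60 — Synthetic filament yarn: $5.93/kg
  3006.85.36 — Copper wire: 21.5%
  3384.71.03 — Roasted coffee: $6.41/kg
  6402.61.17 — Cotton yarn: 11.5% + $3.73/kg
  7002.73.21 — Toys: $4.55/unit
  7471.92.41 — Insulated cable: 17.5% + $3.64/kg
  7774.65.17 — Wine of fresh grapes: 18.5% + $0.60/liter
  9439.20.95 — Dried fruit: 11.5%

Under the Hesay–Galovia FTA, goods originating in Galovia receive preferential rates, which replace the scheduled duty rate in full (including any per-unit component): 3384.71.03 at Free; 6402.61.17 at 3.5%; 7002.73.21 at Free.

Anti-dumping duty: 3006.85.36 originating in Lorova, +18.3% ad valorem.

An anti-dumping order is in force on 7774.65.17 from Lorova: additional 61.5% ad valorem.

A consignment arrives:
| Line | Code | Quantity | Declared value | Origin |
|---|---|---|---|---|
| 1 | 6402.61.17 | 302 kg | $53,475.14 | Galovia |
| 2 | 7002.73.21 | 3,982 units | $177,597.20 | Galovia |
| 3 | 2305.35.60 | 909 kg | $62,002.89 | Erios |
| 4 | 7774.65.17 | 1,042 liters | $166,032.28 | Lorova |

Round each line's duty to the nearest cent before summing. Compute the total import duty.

$140,713.02

Line 1 (6402.61.17, Galovia, 302 kg, $53,475.14):
Base rate for 6402.61.17 is 11.5% + $3.73/kg.
Origin Galovia qualifies under the Hesay–Galovia agreement and 6402.61.17 is covered: preferential rate 3.5% applies instead.
Duty = $53,475.14 × 3.5% = $1,871.63.
Line 2 (7002.73.21, Galovia, 3,982 units, $177,597.20):
Base rate for 7002.73.21 is $4.55/unit.
Origin Galovia qualifies under the Hesay–Galovia agreement and 7002.73.21 is covered: preferential rate Free applies instead.
Duty = $177,597.20 × 0% = $0.00.
Line 3 (2305.35.60, Erios, 909 kg, $62,002.89):
Base rate for 2305.35.60 is $5.93/kg.
Duty = 909 × $5.93 = $5,390.37.
Line 4 (7774.65.17, Lorova, 1,042 liters, $166,032.28):
Base rate for 7774.65.17 is 18.5% + $0.60/liter.
Additional duty on 7774.65.17 from Lorova: +61.5%. Applied ad valorem rate: 18.5% + 61.5% = 80%.
Duty = $166,032.28 × 80% + 1,042 × $0.60 = $133,451.02.
Total = $1,871.63 + $0.00 + $5,390.37 + $133,451.02 = $140,713.02.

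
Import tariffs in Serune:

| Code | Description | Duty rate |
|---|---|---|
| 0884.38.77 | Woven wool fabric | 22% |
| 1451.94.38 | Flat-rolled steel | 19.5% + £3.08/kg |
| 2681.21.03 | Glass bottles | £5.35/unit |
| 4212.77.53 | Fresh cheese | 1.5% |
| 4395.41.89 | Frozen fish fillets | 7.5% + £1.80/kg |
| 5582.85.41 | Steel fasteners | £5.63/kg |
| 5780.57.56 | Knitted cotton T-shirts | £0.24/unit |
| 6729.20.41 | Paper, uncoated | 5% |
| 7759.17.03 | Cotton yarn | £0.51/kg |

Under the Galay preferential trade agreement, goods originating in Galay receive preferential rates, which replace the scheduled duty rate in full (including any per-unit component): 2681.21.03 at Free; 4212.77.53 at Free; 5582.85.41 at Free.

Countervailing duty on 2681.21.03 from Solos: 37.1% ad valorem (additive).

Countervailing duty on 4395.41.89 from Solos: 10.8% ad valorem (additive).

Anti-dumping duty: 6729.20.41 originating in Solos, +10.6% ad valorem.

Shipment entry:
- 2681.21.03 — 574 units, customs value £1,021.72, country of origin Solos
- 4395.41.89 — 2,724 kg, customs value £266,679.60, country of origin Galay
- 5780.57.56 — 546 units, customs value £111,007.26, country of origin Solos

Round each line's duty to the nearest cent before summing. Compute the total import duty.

£28,485.17

Line 1 (2681.21.03, Solos, 574 units, £1,021.72):
Base rate for 2681.21.03 is £5.35/unit.
2681.21.03 has an FTA preferential rate, but origin Solos is not Galay; base rate stands.
Additional duty on 2681.21.03 from Solos: +37.1% ad valorem. Applied ad valorem rate = 37.1%.
Duty = £1,021.72 × 37.1% + 574 × £5.35 = £3,449.96.
Line 2 (4395.41.89, Galay, 2,724 kg, £266,679.60):
Base rate for 4395.41.89 is 7.5% + £1.80/kg.
Origin Galay is the FTA partner but 4395.41.89 is not on the preference list; base rate stands.
The additional-duty order on 4395.41.89 targets Solos, not Galay; it does not apply.
Duty = £266,679.60 × 7.5% + 2,724 × £1.80 = £24,904.17.
Line 3 (5780.57.56, Solos, 546 units, £111,007.26):
Base rate for 5780.57.56 is £0.24/unit.
Duty = 546 × £0.24 = £131.04.
Total = £3,449.96 + £24,904.17 + £131.04 = £28,485.17.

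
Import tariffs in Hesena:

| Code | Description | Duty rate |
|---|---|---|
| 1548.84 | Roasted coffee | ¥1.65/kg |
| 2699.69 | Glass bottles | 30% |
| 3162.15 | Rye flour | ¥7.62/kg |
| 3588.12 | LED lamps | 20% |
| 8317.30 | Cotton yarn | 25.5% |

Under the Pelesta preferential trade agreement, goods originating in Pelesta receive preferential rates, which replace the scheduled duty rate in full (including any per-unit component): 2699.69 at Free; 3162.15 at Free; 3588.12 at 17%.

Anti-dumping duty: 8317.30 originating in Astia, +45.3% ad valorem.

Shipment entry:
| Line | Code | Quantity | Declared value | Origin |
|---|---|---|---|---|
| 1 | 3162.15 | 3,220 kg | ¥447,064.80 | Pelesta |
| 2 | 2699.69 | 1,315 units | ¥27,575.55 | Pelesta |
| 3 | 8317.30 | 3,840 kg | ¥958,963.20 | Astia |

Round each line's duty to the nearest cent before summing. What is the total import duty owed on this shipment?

Line 1 (3162.15, Pelesta, 3,220 kg, ¥447,064.80):
Base rate for 3162.15 is ¥7.62/kg.
Origin Pelesta qualifies under the Hesena–Pelesta agreement and 3162.15 is covered: preferential rate Free applies instead.
Duty = ¥447,064.80 × 0% = ¥0.00.
Line 2 (2699.69, Pelesta, 1,315 units, ¥27,575.55):
Base rate for 2699.69 is 30%.
Origin Pelesta qualifies under the Hesena–Pelesta agreement and 2699.69 is covered: preferential rate Free applies instead.
Duty = ¥27,575.55 × 0% = ¥0.00.
Line 3 (8317.30, Astia, 3,840 kg, ¥958,963.20):
Base rate for 8317.30 is 25.5%.
Additional duty on 8317.30 from Astia: +45.3%. Applied ad valorem rate: 25.5% + 45.3% = 70.8%.
Duty = ¥958,963.20 × 70.8% = ¥678,945.95.
Total = ¥0.00 + ¥0.00 + ¥678,945.95 = ¥678,945.95.

¥678,945.95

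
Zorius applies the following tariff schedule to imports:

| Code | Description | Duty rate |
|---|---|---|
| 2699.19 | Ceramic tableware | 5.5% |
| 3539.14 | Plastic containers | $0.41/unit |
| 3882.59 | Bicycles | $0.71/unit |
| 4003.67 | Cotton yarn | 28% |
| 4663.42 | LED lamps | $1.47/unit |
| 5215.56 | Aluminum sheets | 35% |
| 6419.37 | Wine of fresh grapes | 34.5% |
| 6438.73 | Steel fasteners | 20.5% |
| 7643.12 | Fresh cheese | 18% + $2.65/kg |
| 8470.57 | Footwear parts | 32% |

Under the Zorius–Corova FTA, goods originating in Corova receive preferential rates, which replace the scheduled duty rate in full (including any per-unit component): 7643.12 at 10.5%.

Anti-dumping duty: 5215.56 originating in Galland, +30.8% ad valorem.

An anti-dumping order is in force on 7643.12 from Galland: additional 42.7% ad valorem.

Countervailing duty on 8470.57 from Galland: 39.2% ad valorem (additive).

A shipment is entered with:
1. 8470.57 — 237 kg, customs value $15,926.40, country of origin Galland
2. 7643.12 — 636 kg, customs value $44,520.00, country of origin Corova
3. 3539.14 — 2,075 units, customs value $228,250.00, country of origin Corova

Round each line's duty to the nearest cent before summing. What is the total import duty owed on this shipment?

Line 1 (8470.57, Galland, 237 kg, $15,926.40):
Base rate for 8470.57 is 32%.
Additional duty on 8470.57 from Galland: +39.2%. Applied ad valorem rate: 32% + 39.2% = 71.2%.
Duty = $15,926.40 × 71.2% = $11,339.60.
Line 2 (7643.12, Corova, 636 kg, $44,520.00):
Base rate for 7643.12 is 18% + $2.65/kg.
Origin Corova qualifies under the Zorius–Corova agreement and 7643.12 is covered: preferential rate 10.5% applies instead.
The additional-duty order on 7643.12 targets Galland, not Corova; it does not apply.
Duty = $44,520.00 × 10.5% = $4,674.60.
Line 3 (3539.14, Corova, 2,075 units, $228,250.00):
Base rate for 3539.14 is $0.41/unit.
Origin Corova is the FTA partner but 3539.14 is not on the preference list; base rate stands.
Duty = 2,075 × $0.41 = $850.75.
Total = $11,339.60 + $4,674.60 + $850.75 = $16,864.95.

$16,864.95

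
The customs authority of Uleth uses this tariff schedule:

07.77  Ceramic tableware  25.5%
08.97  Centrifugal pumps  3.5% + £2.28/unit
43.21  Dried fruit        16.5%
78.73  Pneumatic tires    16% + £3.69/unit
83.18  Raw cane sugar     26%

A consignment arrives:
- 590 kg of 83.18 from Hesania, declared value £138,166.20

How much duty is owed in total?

£35,923.21

Line 1 (83.18, Hesania, 590 kg, £138,166.20):
Base rate for 83.18 is 26%.
Duty = £138,166.20 × 26% = £35,923.21.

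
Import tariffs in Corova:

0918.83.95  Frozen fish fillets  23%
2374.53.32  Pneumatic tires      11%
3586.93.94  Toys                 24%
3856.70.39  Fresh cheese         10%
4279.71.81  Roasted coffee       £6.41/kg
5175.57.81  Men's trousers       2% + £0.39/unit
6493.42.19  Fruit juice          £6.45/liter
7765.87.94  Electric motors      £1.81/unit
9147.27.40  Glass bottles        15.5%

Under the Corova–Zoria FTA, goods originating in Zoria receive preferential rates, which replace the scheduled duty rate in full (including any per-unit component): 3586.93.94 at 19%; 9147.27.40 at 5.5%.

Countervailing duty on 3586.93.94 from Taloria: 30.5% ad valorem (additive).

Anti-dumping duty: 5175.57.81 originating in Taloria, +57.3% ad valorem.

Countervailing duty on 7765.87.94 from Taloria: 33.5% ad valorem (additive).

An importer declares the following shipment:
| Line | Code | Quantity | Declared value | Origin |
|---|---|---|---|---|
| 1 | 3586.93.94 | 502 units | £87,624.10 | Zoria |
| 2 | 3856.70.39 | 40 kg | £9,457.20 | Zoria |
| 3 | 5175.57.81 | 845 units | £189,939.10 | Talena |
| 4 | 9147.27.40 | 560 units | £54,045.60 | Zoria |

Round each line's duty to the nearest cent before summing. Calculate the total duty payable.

£24,695.14

Line 1 (3586.93.94, Zoria, 502 units, £87,624.10):
Base rate for 3586.93.94 is 24%.
Origin Zoria qualifies under the Corova–Zoria agreement and 3586.93.94 is covered: preferential rate 19% applies instead.
The additional-duty order on 3586.93.94 targets Taloria, not Zoria; it does not apply.
Duty = £87,624.10 × 19% = £16,648.58.
Line 2 (3856.70.39, Zoria, 40 kg, £9,457.20):
Base rate for 3856.70.39 is 10%.
Origin Zoria is the FTA partner but 3856.70.39 is not on the preference list; base rate stands.
Duty = £9,457.20 × 10% = £945.72.
Line 3 (5175.57.81, Talena, 845 units, £189,939.10):
Base rate for 5175.57.81 is 2% + £0.39/unit.
The additional-duty order on 5175.57.81 targets Taloria, not Talena; it does not apply.
Duty = £189,939.10 × 2% + 845 × £0.39 = £4,128.33.
Line 4 (9147.27.40, Zoria, 560 units, £54,045.60):
Base rate for 9147.27.40 is 15.5%.
Origin Zoria qualifies under the Corova–Zoria agreement and 9147.27.40 is covered: preferential rate 5.5% applies instead.
Duty = £54,045.60 × 5.5% = £2,972.51.
Total = £16,648.58 + £945.72 + £4,128.33 + £2,972.51 = £24,695.14.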